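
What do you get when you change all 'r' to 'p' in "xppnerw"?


Input string: 'xppnerw'
Operation: replace 'r' with 'p'
Positions of 'r': 5
After replacement: xppnepw


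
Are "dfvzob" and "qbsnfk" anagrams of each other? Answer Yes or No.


String 1: 'dfvzob' -> sorted: 'bdfovz'
String 2: 'qbsnfk' -> sorted: 'bfknqs'
Compare sorted forms: 'bdfovz' != 'bfknqs'
Anagram: No


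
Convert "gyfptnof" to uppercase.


Input string: 'gyfptnof'
Operation: convert each letter to uppercase
Mapping: 'g'->'G', 'y'->'Y', 'f'->'F', 'p'->'P', 't'->'T', 'n'->'N', 'o'->'O', 'f'->'F'
Result: GYFPTNOF


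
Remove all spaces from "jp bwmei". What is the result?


Input string: 'jp bwmei'
Operation: remove all spaces
Words: 'jp', 'bwmei'
Join without spaces: jpbwmei


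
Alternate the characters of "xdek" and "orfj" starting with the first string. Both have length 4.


String 1: 'xdek'
String 2: 'orfj'
Operation: alternate characters
Pairs: 'x'+'o', 'd'+'r', 'e'+'f', 'k'+'j'
Result: xodrefkj


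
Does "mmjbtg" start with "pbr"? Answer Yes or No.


Input string: 'mmjbtg'
Prefix to check: 'pbr'
First 3 characters of input: 'mmj'
Match: False
Result: No


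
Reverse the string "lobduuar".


Input string: 'lobduuar'
Operation: reverse character order
Original order: 'l' -> 'o' -> 'b' -> 'd' -> 'u' -> 'u' -> 'a' -> 'r'
Reversed order: 'r' -> 'a' -> 'u' -> 'u' -> 'd' -> 'b' -> 'o' -> 'l'
Result: rauudbol


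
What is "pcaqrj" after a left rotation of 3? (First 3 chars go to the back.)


Input: 'pcaqrj', shift = 3
Operation: split at index 3 and swap parts
Front part s[0:3] = 'pca'
Back part s[3:] = 'qrj'
Rotated = back + front = 'qrj' + 'pca'
Result: qrjpca


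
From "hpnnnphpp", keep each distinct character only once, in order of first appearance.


Input: 'hpnnnphpp'
Operation: keep first occurrence of each character
Scan: s[0]='h' new -> keep; s[1]='p' new -> keep; s[2]='n' new -> keep; s[3]='n' seen -> skip; s[4]='n' seen -> skip; s[5]='p' seen -> skip; s[6]='h' seen -> skip; s[7]='p' seen -> skip; s[8]='p' seen -> skip
Result: hpn


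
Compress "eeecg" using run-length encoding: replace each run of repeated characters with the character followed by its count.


Input: 'eeecg'
Operation: identify consecutive runs
Runs: 'eee' -> e3, 'c' -> c1, 'g' -> g1
Encoded: e3c1g1


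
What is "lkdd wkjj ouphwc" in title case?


Input string: 'lkdd wkjj ouphwc'
Operation: capitalize first letter of each word
Word transformations: 'lkdd'->'Lkdd', 'wkjj'->'Wkjj', 'ouphwc'->'Ouphwc'
Result: Lkdd Wkjj Ouphwc


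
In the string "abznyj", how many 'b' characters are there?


Input string: 'abznyj'
Target character: 'b'
Scan each position: s[1]='b'
Matches found at indices: 1
Total: 1


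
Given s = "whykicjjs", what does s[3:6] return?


Input string: 'whykicjjs'
Operation: slice [3:6]
Extract characters: s[3]='k', s[4]='i', s[5]='c'
Result: kic


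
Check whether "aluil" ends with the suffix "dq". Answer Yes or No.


Input string: 'aluil'
Suffix to check: 'dq'
Last 2 characters of input: 'il'
Match: False
Result: No


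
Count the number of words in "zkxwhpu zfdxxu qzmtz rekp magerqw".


Input string: 'zkxwhpu zfdxxu qzmtz rekp magerqw'
Operation: split by spaces
Words found: 'zkxwhpu', 'zfdxxu', 'qzmtz', 'rekp', 'magerqw'
Word count: 5


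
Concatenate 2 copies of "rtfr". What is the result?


Input string: 'rtfr'
Operation: repeat 2 times
Concatenation: 'rtfr' + 'rtfr'
Result: rtfrrtfr


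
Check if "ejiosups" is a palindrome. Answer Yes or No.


Input string: 'ejiosups'
Reversed: 'spusoije'
Compare pairs: s[0]='e' vs s[7]='s' (mismatch), s[1]='j' vs s[6]='p' (mismatch), s[2]='i' vs s[5]='u' (mismatch), s[3]='o' vs s[4]='s' (mismatch)
Palindrome: No


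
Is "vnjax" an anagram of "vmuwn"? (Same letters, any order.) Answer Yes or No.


String 1: 'vmuwn' -> sorted: 'mnuvw'
String 2: 'vnjax' -> sorted: 'ajnvx'
Compare sorted forms: 'mnuvw' != 'ajnvx'
Anagram: No


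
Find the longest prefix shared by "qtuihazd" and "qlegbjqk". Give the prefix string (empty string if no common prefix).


String 1: 'qtuihazd'
String 2: 'qlegbjqk'
Compare position by position:
pos 0: 'q' vs 'q' match
pos 1: 't' vs 'l' differ -> stop
Longest common prefix: "q" (length 1)


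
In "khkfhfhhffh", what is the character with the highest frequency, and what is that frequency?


Input: 'khkfhfhhffh'
Operation: tally each character
Counts: 'f':4, 'h':5, 'k':2
Maximum: 'h' appears 5 times


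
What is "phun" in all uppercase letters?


Input string: 'phun'
Operation: convert each letter to uppercase
Mapping: 'p'->'P', 'h'->'H', 'u'->'U', 'n'->'N'
Result: PHUN


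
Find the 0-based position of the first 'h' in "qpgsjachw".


Input string: 'qpgsjachw'
Target: 'h'
Scanning left to right: s[0]='q', s[1]='p', s[2]='g', s[3]='s', s[4]='j', s[5]='a', s[6]='c', s[7]='h'
First match at index: 7


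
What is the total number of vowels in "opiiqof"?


Input string: 'opiiqof'
Operation: count vowels (a, e, i, o, u)
Scan: s[0]='o' (vowel), s[1]='p', s[2]='i' (vowel), s[3]='i' (vowel), s[4]='q', s[5]='o' (vowel), s[6]='f'
Vowels found: 4
Result: 4


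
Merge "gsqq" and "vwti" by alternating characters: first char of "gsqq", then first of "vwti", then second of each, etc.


String 1: 'gsqq'
String 2: 'vwti'
Operation: alternate characters
Pairs: 'g'+'v', 's'+'w', 'q'+'t', 'q'+'i'
Result: gvswqtqi


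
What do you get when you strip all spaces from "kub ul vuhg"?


Input string: 'kub ul vuhg'
Operation: remove all spaces
Words: 'kub', 'ul', 'vuhg'
Join without spaces: kubulvuhg


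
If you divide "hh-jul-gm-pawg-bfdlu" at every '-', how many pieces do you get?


Input string: 'hh-jul-gm-pawg-bfdlu'
Delimiter: '-'
Split result: 'hh', 'jul', 'gm', 'pawg', 'bfdlu'
Number of parts: 5


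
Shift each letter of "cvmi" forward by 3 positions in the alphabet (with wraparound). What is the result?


Input: 'cvmi', shift = 3
Operation: for each letter, (position + 3) mod 26
Mapping: 'c'(2+3=5)->'f', 'v'(21+3=24)->'y', 'm'(12+3=15)->'p', 'i'(8+3=11)->'l'
Result: fypl


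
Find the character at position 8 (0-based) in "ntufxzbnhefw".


Input string: 'ntufxzbnhefw'
Operation: get character at index 8
Index mapping: s[0]='n', s[1]='t', s[2]='u', s[3]='f', s[4]='x', s[5]='z', s[6]='b', s[7]='n', s[8]='h'
Result: 'h'


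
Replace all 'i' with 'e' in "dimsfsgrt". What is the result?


Input string: 'dimsfsgrt'
Operation: replace 'i' with 'e'
Positions of 'i': 1
After replacement: demsfsgrt


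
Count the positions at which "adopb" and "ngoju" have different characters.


String 1: 'adopb'
String 2: 'ngoju'
Compare each position: pos 0: 'a'!='n', pos 1: 'd'!='g', pos 2: 'o'=='o', pos 3: 'p'!='j', pos 4: 'b'!='u'
Differing positions: 4
Hamming distance: 4


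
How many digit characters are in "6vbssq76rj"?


Input string: '6vbssq76rj'
Operation: count digit characters (0-9)
Scan: '6'(digit), 'v', 'b', 's', 's', 'q', '7'(digit), '6'(digit), 'r', 'j'
Digits found: 3
Result: 3


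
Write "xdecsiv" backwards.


Input string: 'xdecsiv'
Operation: reverse character order
Original order: 'x' -> 'd' -> 'e' -> 'c' -> 's' -> 'i' -> 'v'
Reversed order: 'v' -> 'i' -> 's' -> 'c' -> 'e' -> 'd' -> 'x'
Result: viscedx


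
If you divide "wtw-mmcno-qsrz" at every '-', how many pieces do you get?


Input string: 'wtw-mmcno-qsrz'
Delimiter: '-'
Split result: 'wtw', 'mmcno', 'qsrz'
Number of parts: 3


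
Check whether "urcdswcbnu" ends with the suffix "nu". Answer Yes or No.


Input string: 'urcdswcbnu'
Suffix to check: 'nu'
Last 2 characters of input: 'nu'
Match: True
Result: Yes


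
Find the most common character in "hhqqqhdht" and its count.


Input: 'hhqqqhdht'
Operation: tally each character
Counts: 'd':1, 'h':4, 'q':3, 't':1
Maximum: 'h' appears 4 times


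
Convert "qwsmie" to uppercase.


Input string: 'qwsmie'
Operation: convert each letter to uppercase
Mapping: 'q'->'Q', 'w'->'W', 's'->'S', 'm'->'M', 'i'->'I', 'e'->'E'
Result: QWSMIE


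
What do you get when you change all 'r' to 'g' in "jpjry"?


Input string: 'jpjry'
Operation: replace 'r' with 'g'
Positions of 'r': 3
After replacement: jpjgy


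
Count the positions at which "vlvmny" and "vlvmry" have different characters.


String 1: 'vlvmny'
String 2: 'vlvmry'
Compare each position: pos 0: 'v'=='v', pos 1: 'l'=='l', pos 2: 'v'=='v', pos 3: 'm'=='m', pos 4: 'n'!='r', pos 5: 'y'=='y'
Differing positions: 1
Hamming distance: 1


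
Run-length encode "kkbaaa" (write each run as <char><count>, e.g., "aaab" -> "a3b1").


Input: 'kkbaaa'
Operation: identify consecutive runs
Runs: 'kk' -> k2, 'b' -> b1, 'aaa' -> a3
Encoded: k2b1a3


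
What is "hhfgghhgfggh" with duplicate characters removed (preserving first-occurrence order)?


Input: 'hhfgghhgfggh'
Operation: keep first occurrence of each character
Scan: s[0]='h' new -> keep; s[1]='h' seen -> skip; s[2]='f' new -> keep; s[3]='g' new -> keep; s[4]='g' seen -> skip; s[5]='h' seen -> skip; s[6]='h' seen -> skip; s[7]='g' seen -> skip; s[8]='f' seen -> skip; s[9]='g' seen -> skip; s[10]='g' seen -> skip; s[11]='h' seen -> skip
Result: hfg


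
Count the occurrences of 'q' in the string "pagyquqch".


Input string: 'pagyquqch'
Target character: 'q'
Scan each position: s[4]='q', s[6]='q'
Matches found at indices: 4, 6
Total: 2


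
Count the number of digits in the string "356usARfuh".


Input string: '356usARfuh'
Operation: count digit characters (0-9)
Scan: '3'(digit), '5'(digit), '6'(digit), 'u', 's', 'A', 'R', 'f', 'u', 'h'
Digits found: 3
Result: 3


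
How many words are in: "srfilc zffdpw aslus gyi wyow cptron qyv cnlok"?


Input string: 'srfilc zffdpw aslus gyi wyow cptron qyv cnlok'
Operation: split by spaces
Words found: 'srfilc', 'zffdpw', 'aslus', 'gyi', 'wyow', 'cptron', 'qyv', 'cnlok'
Word count: 8


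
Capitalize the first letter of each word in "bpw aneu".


Input string: 'bpw aneu'
Operation: capitalize first letter of each word
Word transformations: 'bpw'->'Bpw', 'aneu'->'Aneu'
Result: Bpw Aneu


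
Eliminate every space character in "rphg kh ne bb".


Input string: 'rphg kh ne bb'
Operation: remove all spaces
Words: 'rphg', 'kh', 'ne', 'bb'
Join without spaces: rphgkhnebb


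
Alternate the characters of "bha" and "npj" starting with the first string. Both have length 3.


String 1: 'bha'
String 2: 'npj'
Operation: alternate characters
Pairs: 'b'+'n', 'h'+'p', 'a'+'j'
Result: bnhpaj


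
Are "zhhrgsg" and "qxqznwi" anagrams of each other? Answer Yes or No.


String 1: 'zhhrgsg' -> sorted: 'gghhrsz'
String 2: 'qxqznwi' -> sorted: 'inqqwxz'
Compare sorted forms: 'gghhrsz' != 'inqqwxz'
Anagram: No


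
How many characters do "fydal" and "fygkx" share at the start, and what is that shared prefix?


String 1: 'fydal'
String 2: 'fygkx'
Compare position by position:
pos 0: 'f' vs 'f' match
pos 1: 'y' vs 'y' match
pos 2: 'd' vs 'g' differ -> stop
Longest common prefix: "fy" (length 2)


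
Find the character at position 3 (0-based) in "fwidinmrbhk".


Input string: 'fwidinmrbhk'
Operation: get character at index 3
Index mapping: s[0]='f', s[1]='w', s[2]='i', s[3]='d'
Result: 'd'


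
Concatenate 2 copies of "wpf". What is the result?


Input string: 'wpf'
Operation: repeat 2 times
Concatenation: 'wpf' + 'wpf'
Result: wpfwpf


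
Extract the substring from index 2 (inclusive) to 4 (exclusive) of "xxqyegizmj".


Input string: 'xxqyegizmj'
Operation: slice [2:4]
Extract characters: s[2]='q', s[3]='y'
Result: qy


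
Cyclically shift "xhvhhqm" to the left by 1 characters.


Input: 'xhvhhqm', shift = 1
Operation: split at index 1 and swap parts
Front part s[0:1] = 'x'
Back part s[1:] = 'hvhhqm'
Rotated = back + front = 'hvhhqm' + 'x'
Result: hvhhqmx


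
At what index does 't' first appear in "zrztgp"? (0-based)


Input string: 'zrztgp'
Target: 't'
Scanning left to right: s[0]='z', s[1]='r', s[2]='z', s[3]='t'
First match at index: 3


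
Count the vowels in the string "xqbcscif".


Input string: 'xqbcscif'
Operation: count vowels (a, e, i, o, u)
Scan: s[0]='x', s[1]='q', s[2]='b', s[3]='c', s[4]='s', s[5]='c', s[6]='i' (vowel), s[7]='f'
Vowels found: 1
Result: 1


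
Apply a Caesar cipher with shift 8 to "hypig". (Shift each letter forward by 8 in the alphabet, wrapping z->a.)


Input: 'hypig', shift = 8
Operation: for each letter, (position + 8) mod 26
Mapping: 'h'(7+8=15)->'p', 'y'(24+8=32, 32 mod 26=6)->'g', 'p'(15+8=23)->'x', 'i'(8+8=16)->'q', 'g'(6+8=14)->'o'
Result: pgxqo


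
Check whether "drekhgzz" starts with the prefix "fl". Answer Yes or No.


Input string: 'drekhgzz'
Prefix to check: 'fl'
First 2 characters of input: 'dr'
Match: False
Result: No


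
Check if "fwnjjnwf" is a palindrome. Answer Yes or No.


Input string: 'fwnjjnwf'
Reversed: 'fwnjjnwf'
Compare pairs: s[0]='f' vs s[7]='f' (match), s[1]='w' vs s[6]='w' (match), s[2]='n' vs s[5]='n' (match), s[3]='j' vs s[4]='j' (match)
Palindrome: Yes


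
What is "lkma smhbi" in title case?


Input string: 'lkma smhbi'
Operation: capitalize first letter of each word
Word transformations: 'lkma'->'Lkma', 'smhbi'->'Smhbi'
Result: Lkma Smhbi


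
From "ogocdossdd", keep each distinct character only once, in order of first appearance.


Input: 'ogocdossdd'
Operation: keep first occurrence of each character
Scan: s[0]='o' new -> keep; s[1]='g' new -> keep; s[2]='o' seen -> skip; s[3]='c' new -> keep; s[4]='d' new -> keep; s[5]='o' seen -> skip; s[6]='s' new -> keep; s[7]='s' seen -> skip; s[8]='d' seen -> skip; s[9]='d' seen -> skip
Result: ogcds


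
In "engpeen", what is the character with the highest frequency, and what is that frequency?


Input: 'engpeen'
Operation: tally each character
Counts: 'e':3, 'g':1, 'n':2, 'p':1
Maximum: 'e' appears 3 times


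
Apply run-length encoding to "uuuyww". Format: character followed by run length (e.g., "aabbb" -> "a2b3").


Input: 'uuuyww'
Operation: identify consecutive runs
Runs: 'uuu' -> u3, 'y' -> y1, 'ww' -> w2
Encoded: u3y1w2


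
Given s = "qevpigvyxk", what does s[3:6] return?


Input string: 'qevpigvyxk'
Operation: slice [3:6]
Extract characters: s[3]='p', s[4]='i', s[5]='g'
Result: pig


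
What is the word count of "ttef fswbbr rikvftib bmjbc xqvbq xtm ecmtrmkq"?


Input string: 'ttef fswbbr rikvftib bmjbc xqvbq xtm ecmtrmkq'
Operation: split by spaces
Words found: 'ttef', 'fswbbr', 'rikvftib', 'bmjbc', 'xqvbq', 'xtm', 'ecmtrmkq'
Word count: 7


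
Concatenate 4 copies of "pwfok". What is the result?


Input string: 'pwfok'
Operation: repeat 4 times
Concatenation: 'pwfok' + 'pwfok' + 'pwfok' + 'pwfok'
Result: pwfokpwfokpwfokpwfok


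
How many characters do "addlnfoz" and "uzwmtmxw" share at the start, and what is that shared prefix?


String 1: 'addlnfoz'
String 2: 'uzwmtmxw'
Compare position by position:
pos 0: 'a' vs 'u' differ -> stop
Longest common prefix: "" (length 0)


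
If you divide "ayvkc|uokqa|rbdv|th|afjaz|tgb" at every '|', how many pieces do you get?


Input string: 'ayvkc|uokqa|rbdv|th|afjaz|tgb'
Delimiter: '|'
Split result: 'ayvkc', 'uokqa', 'rbdv', 'th', 'afjaz', 'tgb'
Number of parts: 6


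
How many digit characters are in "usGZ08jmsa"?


Input string: 'usGZ08jmsa'
Operation: count digit characters (0-9)
Scan: 'u', 's', 'G', 'Z', '0'(digit), '8'(digit), 'j', 'm', 's', 'a'
Digits found: 2
Result: 2


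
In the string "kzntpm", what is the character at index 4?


Input string: 'kzntpm'
Operation: get character at index 4
Index mapping: s[0]='k', s[1]='z', s[2]='n', s[3]='t', s[4]='p'
Result: 'p'


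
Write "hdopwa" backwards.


Input string: 'hdopwa'
Operation: reverse character order
Original order: 'h' -> 'd' -> 'o' -> 'p' -> 'w' -> 'a'
Reversed order: 'a' -> 'w' -> 'p' -> 'o' -> 'd' -> 'h'
Result: awpodh


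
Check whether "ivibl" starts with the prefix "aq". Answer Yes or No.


Input string: 'ivibl'
Prefix to check: 'aq'
First 2 characters of input: 'iv'
Match: False
Result: No


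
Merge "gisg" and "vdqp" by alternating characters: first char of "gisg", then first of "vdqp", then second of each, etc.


String 1: 'gisg'
String 2: 'vdqp'
Operation: alternate characters
Pairs: 'g'+'v', 'i'+'d', 's'+'q', 'g'+'p'
Result: gvidsqgp


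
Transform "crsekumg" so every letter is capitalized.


Input string: 'crsekumg'
Operation: convert each letter to uppercase
Mapping: 'c'->'C', 'r'->'R', 's'->'S', 'e'->'E', 'k'->'K', 'u'->'U', 'm'->'M', 'g'->'G'
Result: CRSEKUMG


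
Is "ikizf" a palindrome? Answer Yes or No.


Input string: 'ikizf'
Reversed: 'fziki'
Compare pairs: s[0]='i' vs s[4]='f' (mismatch), s[1]='k' vs s[3]='z' (mismatch)
Palindrome: No


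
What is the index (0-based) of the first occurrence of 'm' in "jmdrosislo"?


Input string: 'jmdrosislo'
Target: 'm'
Scanning left to right: s[0]='j', s[1]='m'
First match at index: 1


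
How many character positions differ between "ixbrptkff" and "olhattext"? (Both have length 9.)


String 1: 'ixbrptkff'
String 2: 'olhattext'
Compare each position: pos 0: 'i'!='o', pos 1: 'x'!='l', pos 2: 'b'!='h', pos 3: 'r'!='a', pos 4: 'p'!='t', pos 5: 't'=='t', pos 6: 'k'!='e', pos 7: 'f'!='x', pos 8: 'f'!='t'
Differing positions: 8
Hamming distance: 8


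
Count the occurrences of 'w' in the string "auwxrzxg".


Input string: 'auwxrzxg'
Target character: 'w'
Scan each position: s[2]='w'
Matches found at indices: 2
Total: 1


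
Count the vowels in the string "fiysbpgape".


Input string: 'fiysbpgape'
Operation: count vowels (a, e, i, o, u)
Scan: s[0]='f', s[1]='i' (vowel), s[2]='y', s[3]='s', s[4]='b', s[5]='p', s[6]='g', s[7]='a' (vowel), s[8]='p', s[9]='e' (vowel)
Vowels found: 3
Result: 3


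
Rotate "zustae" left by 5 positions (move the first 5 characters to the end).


Input: 'zustae', shift = 5
Operation: split at index 5 and swap parts
Front part s[0:5] = 'zusta'
Back part s[5:] = 'e'
Rotated = back + front = 'e' + 'zusta'
Result: ezusta


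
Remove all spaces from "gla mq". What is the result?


Input string: 'gla mq'
Operation: remove all spaces
Words: 'gla', 'mq'
Join without spaces: glamq


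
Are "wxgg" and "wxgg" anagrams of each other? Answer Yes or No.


String 1: 'wxgg' -> sorted: 'ggwx'
String 2: 'wxgg' -> sorted: 'ggwx'
Compare sorted forms: 'ggwx' == 'ggwx'
Anagram: Yes


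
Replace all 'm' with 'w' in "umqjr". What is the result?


Input string: 'umqjr'
Operation: replace 'm' with 'w'
Positions of 'm': 1
After replacement: uwqjr


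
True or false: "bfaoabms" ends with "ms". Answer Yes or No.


Input string: 'bfaoabms'
Suffix to check: 'ms'
Last 2 characters of input: 'ms'
Match: True
Result: Yes


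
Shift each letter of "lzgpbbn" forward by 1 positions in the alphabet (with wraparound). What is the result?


Input: 'lzgpbbn', shift = 1
Operation: for each letter, (position + 1) mod 26
Mapping: 'l'(11+1=12)->'m', 'z'(25+1=26, 26 mod 26=0)->'a', 'g'(6+1=7)->'h', 'p'(15+1=16)->'q', 'b'(1+1=2)->'c', 'b'(1+1=2)->'c', 'n'(13+1=14)->'o'
Result: mahqcco


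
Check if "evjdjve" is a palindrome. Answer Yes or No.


Input string: 'evjdjve'
Reversed: 'evjdjve'
Compare pairs: s[0]='e' vs s[6]='e' (match), s[1]='v' vs s[5]='v' (match), s[2]='j' vs s[4]='j' (match)
Palindrome: Yes


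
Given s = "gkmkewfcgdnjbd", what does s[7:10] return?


Input string: 'gkmkewfcgdnjbd'
Operation: slice [7:10]
Extract characters: s[7]='c', s[8]='g', s[9]='d'
Result: cgd


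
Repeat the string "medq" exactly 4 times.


Input string: 'medq'
Operation: repeat 4 times
Concatenation: 'medq' + 'medq' + 'medq' + 'medq'
Result: medqmedqmedqmedq


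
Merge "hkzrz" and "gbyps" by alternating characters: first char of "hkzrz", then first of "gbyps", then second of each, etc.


String 1: 'hkzrz'
String 2: 'gbyps'
Operation: alternate characters
Pairs: 'h'+'g', 'k'+'b', 'z'+'y', 'r'+'p', 'z'+'s'
Result: hgkbzyrpzs


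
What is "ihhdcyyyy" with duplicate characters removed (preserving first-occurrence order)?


Input: 'ihhdcyyyy'
Operation: keep first occurrence of each character
Scan: s[0]='i' new -> keep; s[1]='h' new -> keep; s[2]='h' seen -> skip; s[3]='d' new -> keep; s[4]='c' new -> keep; s[5]='y' new -> keep; s[6]='y' seen -> skip; s[7]='y' seen -> skip; s[8]='y' seen -> skip
Result: ihdcy


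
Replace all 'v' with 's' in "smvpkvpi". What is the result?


Input string: 'smvpkvpi'
Operation: replace 'v' with 's'
Positions of 'v': 2, 5
After replacement: smspkspi


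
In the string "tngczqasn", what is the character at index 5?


Input string: 'tngczqasn'
Operation: get character at index 5
Index mapping: s[0]='t', s[1]='n', s[2]='g', s[3]='c', s[4]='z', s[5]='q'
Result: 'q'


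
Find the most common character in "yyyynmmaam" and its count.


Input: 'yyyynmmaam'
Operation: tally each character
Counts: 'a':2, 'm':3, 'n':1, 'y':4
Maximum: 'y' appears 4 times


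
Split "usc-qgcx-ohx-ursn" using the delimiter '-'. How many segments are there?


Input string: 'usc-qgcx-ohx-ursn'
Delimiter: '-'
Split result: 'usc', 'qgcx', 'ohx', 'ursn'
Number of parts: 4


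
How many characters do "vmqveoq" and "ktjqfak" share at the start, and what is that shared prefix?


String 1: 'vmqveoq'
String 2: 'ktjqfak'
Compare position by position:
pos 0: 'v' vs 'k' differ -> stop
Longest common prefix: "" (length 0)


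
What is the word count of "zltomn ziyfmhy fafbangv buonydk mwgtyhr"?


Input string: 'zltomn ziyfmhy fafbangv buonydk mwgtyhr'
Operation: split by spaces
Words found: 'zltomn', 'ziyfmhy', 'fafbangv', 'buonydk', 'mwgtyhr'
Word count: 5


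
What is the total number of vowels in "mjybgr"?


Input string: 'mjybgr'
Operation: count vowels (a, e, i, o, u)
Scan: s[0]='m', s[1]='j', s[2]='y', s[3]='b', s[4]='g', s[5]='r'
Vowels found: 0
Result: 0


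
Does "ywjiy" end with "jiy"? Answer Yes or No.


Input string: 'ywjiy'
Suffix to check: 'jiy'
Last 3 characters of input: 'jiy'
Match: True
Result: Yes


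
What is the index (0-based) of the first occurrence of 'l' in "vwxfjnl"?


Input string: 'vwxfjnl'
Target: 'l'
Scanning left to right: s[0]='v', s[1]='w', s[2]='x', s[3]='f', s[4]='j', s[5]='n', s[6]='l'
First match at index: 6


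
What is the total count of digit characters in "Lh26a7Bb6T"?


Input string: 'Lh26a7Bb6T'
Operation: count digit characters (0-9)
Scan: 'L', 'h', '2'(digit), '6'(digit), 'a', '7'(digit), 'B', 'b', '6'(digit), 'T'
Digits found: 4
Result: 4


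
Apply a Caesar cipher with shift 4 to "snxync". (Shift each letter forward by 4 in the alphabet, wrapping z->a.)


Input: 'snxync', shift = 4
Operation: for each letter, (position + 4) mod 26
Mapping: 's'(18+4=22)->'w', 'n'(13+4=17)->'r', 'x'(23+4=27, 27 mod 26=1)->'b', 'y'(24+4=28, 28 mod 26=2)->'c', 'n'(13+4=17)->'r', 'c'(2+4=6)->'g'
Result: wrbcrg


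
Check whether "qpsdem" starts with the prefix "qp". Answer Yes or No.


Input string: 'qpsdem'
Prefix to check: 'qp'
First 2 characters of input: 'qp'
Match: True
Result: Yes


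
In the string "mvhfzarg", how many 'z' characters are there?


Input string: 'mvhfzarg'
Target character: 'z'
Scan each position: s[4]='z'
Matches found at indices: 4
Total: 1


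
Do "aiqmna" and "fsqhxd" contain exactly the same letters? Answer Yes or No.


String 1: 'aiqmna' -> sorted: 'aaimnq'
String 2: 'fsqhxd' -> sorted: 'dfhqsx'
Compare sorted forms: 'aaimnq' != 'dfhqsx'
Anagram: No


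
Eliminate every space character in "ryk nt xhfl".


Input string: 'ryk nt xhfl'
Operation: remove all spaces
Words: 'ryk', 'nt', 'xhfl'
Join without spaces: rykntxhfl


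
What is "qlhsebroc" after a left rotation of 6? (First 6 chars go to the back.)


Input: 'qlhsebroc', shift = 6
Operation: split at index 6 and swap parts
Front part s[0:6] = 'qlhseb'
Back part s[6:] = 'roc'
Rotated = back + front = 'roc' + 'qlhseb'
Result: rocqlhseb


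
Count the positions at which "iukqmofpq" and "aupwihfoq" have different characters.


String 1: 'iukqmofpq'
String 2: 'aupwihfoq'
Compare each position: pos 0: 'i'!='a', pos 1: 'u'=='u', pos 2: 'k'!='p', pos 3: 'q'!='w', pos 4: 'm'!='i', pos 5: 'o'!='h', pos 6: 'f'=='f', pos 7: 'p'!='o', pos 8: 'q'=='q'
Differing positions: 6
Hamming distance: 6


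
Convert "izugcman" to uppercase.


Input string: 'izugcman'
Operation: convert each letter to uppercase
Mapping: 'i'->'I', 'z'->'Z', 'u'->'U', 'g'->'G', 'c'->'C', 'm'->'M', 'a'->'A', 'n'->'N'
Result: IZUGCMAN


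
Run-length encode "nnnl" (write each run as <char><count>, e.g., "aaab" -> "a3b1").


Input: 'nnnl'
Operation: identify consecutive runs
Runs: 'nnn' -> n3, 'l' -> l1
Encoded: n3l1


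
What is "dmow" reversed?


Input string: 'dmow'
Operation: reverse character order
Original order: 'd' -> 'm' -> 'o' -> 'w'
Reversed order: 'w' -> 'o' -> 'm' -> 'd'
Result: womd


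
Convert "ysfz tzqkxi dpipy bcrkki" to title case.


Input string: 'ysfz tzqkxi dpipy bcrkki'
Operation: capitalize first letter of each word
Word transformations: 'ysfz'->'Ysfz', 'tzqkxi'->'Tzqkxi', 'dpipy'->'Dpipy', 'bcrkki'->'Bcrkki'
Result: Ysfz Tzqkxi Dpipy Bcrkki


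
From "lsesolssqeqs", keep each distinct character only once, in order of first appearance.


Input: 'lsesolssqeqs'
Operation: keep first occurrence of each character
Scan: s[0]='l' new -> keep; s[1]='s' new -> keep; s[2]='e' new -> keep; s[3]='s' seen -> skip; s[4]='o' new -> keep; s[5]='l' seen -> skip; s[6]='s' seen -> skip; s[7]='s' seen -> skip; s[8]='q' new -> keep; s[9]='e' seen -> skip; s[10]='q' seen -> skip; s[11]='s' seen -> skip
Result: lseoq


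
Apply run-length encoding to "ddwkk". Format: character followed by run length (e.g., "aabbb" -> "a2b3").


Input: 'ddwkk'
Operation: identify consecutive runs
Runs: 'dd' -> d2, 'w' -> w1, 'kk' -> k2
Encoded: d2w1k2


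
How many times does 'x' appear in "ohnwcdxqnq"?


Input string: 'ohnwcdxqnq'
Target character: 'x'
Scan each position: s[6]='x'
Matches found at indices: 6
Total: 1


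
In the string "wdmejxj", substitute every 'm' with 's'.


Input string: 'wdmejxj'
Operation: replace 'm' with 's'
Positions of 'm': 2
After replacement: wdsejxj


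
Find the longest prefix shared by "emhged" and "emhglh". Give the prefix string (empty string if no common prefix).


String 1: 'emhged'
String 2: 'emhglh'
Compare position by position:
pos 0: 'e' vs 'e' match
pos 1: 'm' vs 'm' match
pos 2: 'h' vs 'h' match
pos 3: 'g' vs 'g' match
pos 4: 'e' vs 'l' differ -> stop
Longest common prefix: "emhg" (length 4)


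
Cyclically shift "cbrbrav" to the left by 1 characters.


Input: 'cbrbrav', shift = 1
Operation: split at index 1 and swap parts
Front part s[0:1] = 'c'
Back part s[1:] = 'brbrav'
Rotated = back + front = 'brbrav' + 'c'
Result: brbravc


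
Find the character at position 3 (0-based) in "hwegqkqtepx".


Input string: 'hwegqkqtepx'
Operation: get character at index 3
Index mapping: s[0]='h', s[1]='w', s[2]='e', s[3]='g'
Result: 'g'


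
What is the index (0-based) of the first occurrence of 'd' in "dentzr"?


Input string: 'dentzr'
Target: 'd'
Scanning left to right: s[0]='d'
First match at index: 0


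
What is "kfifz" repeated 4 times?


Input string: 'kfifz'
Operation: repeat 4 times
Concatenation: 'kfifz' + 'kfifz' + 'kfifz' + 'kfifz'
Result: kfifzkfifzkfifzkfifz


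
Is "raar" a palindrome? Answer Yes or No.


Input string: 'raar'
Reversed: 'raar'
Compare pairs: s[0]='r' vs s[3]='r' (match), s[1]='a' vs s[2]='a' (match)
Palindrome: Yes


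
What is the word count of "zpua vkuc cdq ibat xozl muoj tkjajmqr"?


Input string: 'zpua vkuc cdq ibat xozl muoj tkjajmqr'
Operation: split by spaces
Words found: 'zpua', 'vkuc', 'cdq', 'ibat', 'xozl', 'muoj', 'tkjajmqr'
Word count: 7


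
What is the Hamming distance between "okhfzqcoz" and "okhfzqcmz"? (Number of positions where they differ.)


String 1: 'okhfzqcoz'
String 2: 'okhfzqcmz'
Compare each position: pos 0: 'o'=='o', pos 1: 'k'=='k', pos 2: 'h'=='h', pos 3: 'f'=='f', pos 4: 'z'=='z', pos 5: 'q'=='q', pos 6: 'c'=='c', pos 7: 'o'!='m', pos 8: 'z'=='z'
Differing positions: 1
Hamming distance: 1


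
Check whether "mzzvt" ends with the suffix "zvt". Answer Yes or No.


Input string: 'mzzvt'
Suffix to check: 'zvt'
Last 3 characters of input: 'zvt'
Match: True
Result: Yes


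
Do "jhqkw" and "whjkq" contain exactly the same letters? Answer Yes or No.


String 1: 'jhqkw' -> sorted: 'hjkqw'
String 2: 'whjkq' -> sorted: 'hjkqw'
Compare sorted forms: 'hjkqw' == 'hjkqw'
Anagram: Yes


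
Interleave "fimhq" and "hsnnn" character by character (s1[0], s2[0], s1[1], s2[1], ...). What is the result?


String 1: 'fimhq'
String 2: 'hsnnn'
Operation: alternate characters
Pairs: 'f'+'h', 'i'+'s', 'm'+'n', 'h'+'n', 'q'+'n'
Result: fhismnhnqn


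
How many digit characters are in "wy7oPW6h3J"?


Input string: 'wy7oPW6h3J'
Operation: count digit characters (0-9)
Scan: 'w', 'y', '7'(digit), 'o', 'P', 'W', '6'(digit), 'h', '3'(digit), 'J'
Digits found: 3
Result: 3


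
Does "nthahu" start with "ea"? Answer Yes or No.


Input string: 'nthahu'
Prefix to check: 'ea'
First 2 characters of input: 'nt'
Match: False
Result: No


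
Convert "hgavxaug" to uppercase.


Input string: 'hgavxaug'
Operation: convert each letter to uppercase
Mapping: 'h'->'H', 'g'->'G', 'a'->'A', 'v'->'V', 'x'->'X', 'a'->'A', 'u'->'U', 'g'->'G'
Result: HGAVXAUG


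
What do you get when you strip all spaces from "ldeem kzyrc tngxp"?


Input string: 'ldeem kzyrc tngxp'
Operation: remove all spaces
Words: 'ldeem', 'kzyrc', 'tngxp'
Join without spaces: ldeemkzyrctngxp


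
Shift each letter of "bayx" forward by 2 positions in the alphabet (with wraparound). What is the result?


Input: 'bayx', shift = 2
Operation: for each letter, (position + 2) mod 26
Mapping: 'b'(1+2=3)->'d', 'a'(0+2=2)->'c', 'y'(24+2=26, 26 mod 26=0)->'a', 'x'(23+2=25)->'z'
Result: dcaz


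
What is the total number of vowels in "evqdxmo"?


Input string: 'evqdxmo'
Operation: count vowels (a, e, i, o, u)
Scan: s[0]='e' (vowel), s[1]='v', s[2]='q', s[3]='d', s[4]='x', s[5]='m', s[6]='o' (vowel)
Vowels found: 2
Result: 2


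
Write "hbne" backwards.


Input string: 'hbne'
Operation: reverse character order
Original order: 'h' -> 'b' -> 'n' -> 'e'
Reversed order: 'e' -> 'n' -> 'b' -> 'h'
Result: enbh


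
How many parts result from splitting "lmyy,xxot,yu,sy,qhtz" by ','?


Input string: 'lmyy,xxot,yu,sy,qhtz'
Delimiter: ','
Split result: 'lmyy', 'xxot', 'yu', 'sy', 'qhtz'
Number of parts: 5


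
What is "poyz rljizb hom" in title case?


Input string: 'poyz rljizb hom'
Operation: capitalize first letter of each word
Word transformations: 'poyz'->'Poyz', 'rljizb'->'Rljizb', 'hom'->'Hom'
Result: Poyz Rljizb Hom


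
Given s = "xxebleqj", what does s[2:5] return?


Input string: 'xxebleqj'
Operation: slice [2:5]
Extract characters: s[2]='e', s[3]='b', s[4]='l'
Result: ebl


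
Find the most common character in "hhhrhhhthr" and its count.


Input: 'hhhrhhhthr'
Operation: tally each character
Counts: 'h':7, 'r':2, 't':1
Maximum: 'h' appears 7 times


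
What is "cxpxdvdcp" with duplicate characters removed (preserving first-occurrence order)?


Input: 'cxpxdvdcp'
Operation: keep first occurrence of each character
Scan: s[0]='c' new -> keep; s[1]='x' new -> keep; s[2]='p' new -> keep; s[3]='x' seen -> skip; s[4]='d' new -> keep; s[5]='v' new -> keep; s[6]='d' seen -> skip; s[7]='c' seen -> skip; s[8]='p' seen -> skip
Result: cxpdv


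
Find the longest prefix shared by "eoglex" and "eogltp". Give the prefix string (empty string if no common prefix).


String 1: 'eoglex'
String 2: 'eogltp'
Compare position by position:
pos 0: 'e' vs 'e' match
pos 1: 'o' vs 'o' match
pos 2: 'g' vs 'g' match
pos 3: 'l' vs 'l' match
pos 4: 'e' vs 't' differ -> stop
Longest common prefix: "eogl" (length 4)


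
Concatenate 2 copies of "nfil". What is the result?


Input string: 'nfil'
Operation: repeat 2 times
Concatenation: 'nfil' + 'nfil'
Result: nfilnfil


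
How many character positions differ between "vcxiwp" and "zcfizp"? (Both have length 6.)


String 1: 'vcxiwp'
String 2: 'zcfizp'
Compare each position: pos 0: 'v'!='z', pos 1: 'c'=='c', pos 2: 'x'!='f', pos 3: 'i'=='i', pos 4: 'w'!='z', pos 5: 'p'=='p'
Differing positions: 3
Hamming distance: 3


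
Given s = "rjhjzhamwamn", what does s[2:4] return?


Input string: 'rjhjzhamwamn'
Operation: slice [2:4]
Extract characters: s[2]='h', s[3]='j'
Result: hj


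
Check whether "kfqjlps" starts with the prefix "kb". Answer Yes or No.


Input string: 'kfqjlps'
Prefix to check: 'kb'
First 2 characters of input: 'kf'
Match: False
Result: No


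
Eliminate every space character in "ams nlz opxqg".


Input string: 'ams nlz opxqg'
Operation: remove all spaces
Words: 'ams', 'nlz', 'opxqg'
Join without spaces: amsnlzopxqg


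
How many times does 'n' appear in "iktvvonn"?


Input string: 'iktvvonn'
Target character: 'n'
Scan each position: s[6]='n', s[7]='n'
Matches found at indices: 6, 7
Total: 2


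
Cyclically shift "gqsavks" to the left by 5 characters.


Input: 'gqsavks', shift = 5
Operation: split at index 5 and swap parts
Front part s[0:5] = 'gqsav'
Back part s[5:] = 'ks'
Rotated = back + front = 'ks' + 'gqsav'
Result: ksgqsav


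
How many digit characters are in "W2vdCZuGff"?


Input string: 'W2vdCZuGff'
Operation: count digit characters (0-9)
Scan: 'W', '2'(digit), 'v', 'd', 'C', 'Z', 'u', 'G', 'f', 'f'
Digits found: 1
Result: 1


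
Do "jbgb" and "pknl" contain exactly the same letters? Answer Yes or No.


String 1: 'jbgb' -> sorted: 'bbgj'
String 2: 'pknl' -> sorted: 'klnp'
Compare sorted forms: 'bbgj' != 'klnp'
Anagram: No


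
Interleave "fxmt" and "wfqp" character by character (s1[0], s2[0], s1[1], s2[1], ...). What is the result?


String 1: 'fxmt'
String 2: 'wfqp'
Operation: alternate characters
Pairs: 'f'+'w', 'x'+'f', 'm'+'q', 't'+'p'
Result: fwxfmqtp


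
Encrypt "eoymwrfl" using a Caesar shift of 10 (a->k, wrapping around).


Input: 'eoymwrfl', shift = 10
Operation: for each letter, (position + 10) mod 26
Mapping: 'e'(4+10=14)->'o', 'o'(14+10=24)->'y', 'y'(24+10=34, 34 mod 26=8)->'i', 'm'(12+10=22)->'w', 'w'(22+10=32, 32 mod 26=6)->'g', 'r'(17+10=27, 27 mod 26=1)->'b', 'f'(5+10=15)->'p', 'l'(11+10=21)->'v'
Result: oyiwgbpv


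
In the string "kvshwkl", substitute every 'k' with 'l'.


Input string: 'kvshwkl'
Operation: replace 'k' with 'l'
Positions of 'k': 0, 5
After replacement: lvshwll


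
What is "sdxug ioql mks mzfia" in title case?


Input string: 'sdxug ioql mks mzfia'
Operation: capitalize first letter of each word
Word transformations: 'sdxug'->'Sdxug', 'ioql'->'Ioql', 'mks'->'Mks', 'mzfia'->'Mzfia'
Result: Sdxug Ioql Mks Mzfia


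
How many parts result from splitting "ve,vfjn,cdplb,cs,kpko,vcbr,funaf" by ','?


Input string: 've,vfjn,cdplb,cs,kpko,vcbr,funaf'
Delimiter: ','
Split result: 've', 'vfjn', 'cdplb', 'cs', 'kpko', 'vcbr', 'funaf'
Number of parts: 7


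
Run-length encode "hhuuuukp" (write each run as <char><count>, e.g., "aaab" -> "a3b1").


Input: 'hhuuuukp'
Operation: identify consecutive runs
Runs: 'hh' -> h2, 'uuuu' -> u4, 'k' -> k1, 'p' -> p1
Encoded: h2u4k1p1


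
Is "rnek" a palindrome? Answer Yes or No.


Input string: 'rnek'
Reversed: 'kenr'
Compare pairs: s[0]='r' vs s[3]='k' (mismatch), s[1]='n' vs s[2]='e' (mismatch)
Palindrome: No


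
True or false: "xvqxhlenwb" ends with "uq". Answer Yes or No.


Input string: 'xvqxhlenwb'
Suffix to check: 'uq'
Last 2 characters of input: 'wb'
Match: False
Result: No


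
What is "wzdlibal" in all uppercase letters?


Input string: 'wzdlibal'
Operation: convert each letter to uppercase
Mapping: 'w'->'W', 'z'->'Z', 'd'->'D', 'l'->'L', 'i'->'I', 'b'->'B', 'a'->'A', 'l'->'L'
Result: WZDLIBAL


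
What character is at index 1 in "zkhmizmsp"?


Input string: 'zkhmizmsp'
Operation: get character at index 1
Index mapping: s[0]='z', s[1]='k'
Result: 'k'


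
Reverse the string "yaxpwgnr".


Input string: 'yaxpwgnr'
Operation: reverse character order
Original order: 'y' -> 'a' -> 'x' -> 'p' -> 'w' -> 'g' -> 'n' -> 'r'
Reversed order: 'r' -> 'n' -> 'g' -> 'w' -> 'p' -> 'x' -> 'a' -> 'y'
Result: rngwpxay


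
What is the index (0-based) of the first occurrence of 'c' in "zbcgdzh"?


Input string: 'zbcgdzh'
Target: 'c'
Scanning left to right: s[0]='z', s[1]='b', s[2]='c'
First match at index: 2


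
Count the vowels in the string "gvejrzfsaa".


Input string: 'gvejrzfsaa'
Operation: count vowels (a, e, i, o, u)
Scan: s[0]='g', s[1]='v', s[2]='e' (vowel), s[3]='j', s[4]='r', s[5]='z', s[6]='f', s[7]='s', s[8]='a' (vowel), s[9]='a' (vowel)
Vowels found: 3
Result: 3


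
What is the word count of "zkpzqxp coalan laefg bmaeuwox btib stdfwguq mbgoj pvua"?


Input string: 'zkpzqxp coalan laefg bmaeuwox btib stdfwguq mbgoj pvua'
Operation: split by spaces
Words found: 'zkpzqxp', 'coalan', 'laefg', 'bmaeuwox', 'btib', 'stdfwguq', 'mbgoj', 'pvua'
Word count: 8


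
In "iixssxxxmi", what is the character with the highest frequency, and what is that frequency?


Input: 'iixssxxxmi'
Operation: tally each character
Counts: 'i':3, 'm':1, 's':2, 'x':4
Maximum: 'x' appears 4 times


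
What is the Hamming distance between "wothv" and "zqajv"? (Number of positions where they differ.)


String 1: 'wothv'
String 2: 'zqajv'
Compare each position: pos 0: 'w'!='z', pos 1: 'o'!='q', pos 2: 't'!='a', pos 3: 'h'!='j', pos 4: 'v'=='v'
Differing positions: 4
Hamming distance: 4


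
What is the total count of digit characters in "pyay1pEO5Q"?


Input string: 'pyay1pEO5Q'
Operation: count digit characters (0-9)
Scan: 'p', 'y', 'a', 'y', '1'(digit), 'p', 'E', 'O', '5'(digit), 'Q'
Digits found: 2
Result: 2


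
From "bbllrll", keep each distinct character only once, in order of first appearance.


Input: 'bbllrll'
Operation: keep first occurrence of each character
Scan: s[0]='b' new -> keep; s[1]='b' seen -> skip; s[2]='l' new -> keep; s[3]='l' seen -> skip; s[4]='r' new -> keep; s[5]='l' seen -> skip; s[6]='l' seen -> skip
Result: blr


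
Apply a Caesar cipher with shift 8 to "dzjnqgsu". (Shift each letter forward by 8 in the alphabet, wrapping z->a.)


Input: 'dzjnqgsu', shift = 8
Operation: for each letter, (position + 8) mod 26
Mapping: 'd'(3+8=11)->'l', 'z'(25+8=33, 33 mod 26=7)->'h', 'j'(9+8=17)->'r', 'n'(13+8=21)->'v', 'q'(16+8=24)->'y', 'g'(6+8=14)->'o', 's'(18+8=26, 26 mod 26=0)->'a', 'u'(20+8=28, 28 mod 26=2)->'c'
Result: lhrvyoac


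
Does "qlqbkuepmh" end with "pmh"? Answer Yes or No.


Input string: 'qlqbkuepmh'
Suffix to check: 'pmh'
Last 3 characters of input: 'pmh'
Match: True
Result: Yes


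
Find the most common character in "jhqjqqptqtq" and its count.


Input: 'jhqjqqptqtq'
Operation: tally each character
Counts: 'h':1, 'j':2, 'p':1, 'q':5, 't':2
Maximum: 'q' appears 5 times


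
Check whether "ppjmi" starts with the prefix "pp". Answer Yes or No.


Input string: 'ppjmi'
Prefix to check: 'pp'
First 2 characters of input: 'pp'
Match: True
Result: Yes


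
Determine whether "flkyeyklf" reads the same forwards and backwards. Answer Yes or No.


Input string: 'flkyeyklf'
Reversed: 'flkyeyklf'
Compare pairs: s[0]='f' vs s[8]='f' (match), s[1]='l' vs s[7]='l' (match), s[2]='k' vs s[6]='k' (match), s[3]='y' vs s[5]='y' (match)
Palindrome: Yes


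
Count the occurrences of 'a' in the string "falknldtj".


Input string: 'falknldtj'
Target character: 'a'
Scan each position: s[1]='a'
Matches found at indices: 1
Total: 1
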